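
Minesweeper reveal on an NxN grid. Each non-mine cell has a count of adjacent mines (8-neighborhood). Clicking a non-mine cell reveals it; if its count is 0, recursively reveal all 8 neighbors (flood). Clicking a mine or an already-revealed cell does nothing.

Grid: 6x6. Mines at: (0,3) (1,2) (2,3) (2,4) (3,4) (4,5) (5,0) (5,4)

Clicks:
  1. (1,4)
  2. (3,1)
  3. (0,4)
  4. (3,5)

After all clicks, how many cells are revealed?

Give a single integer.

Click 1 (1,4) count=3: revealed 1 new [(1,4)] -> total=1
Click 2 (3,1) count=0: revealed 18 new [(0,0) (0,1) (1,0) (1,1) (2,0) (2,1) (2,2) (3,0) (3,1) (3,2) (3,3) (4,0) (4,1) (4,2) (4,3) (5,1) (5,2) (5,3)] -> total=19
Click 3 (0,4) count=1: revealed 1 new [(0,4)] -> total=20
Click 4 (3,5) count=3: revealed 1 new [(3,5)] -> total=21

Answer: 21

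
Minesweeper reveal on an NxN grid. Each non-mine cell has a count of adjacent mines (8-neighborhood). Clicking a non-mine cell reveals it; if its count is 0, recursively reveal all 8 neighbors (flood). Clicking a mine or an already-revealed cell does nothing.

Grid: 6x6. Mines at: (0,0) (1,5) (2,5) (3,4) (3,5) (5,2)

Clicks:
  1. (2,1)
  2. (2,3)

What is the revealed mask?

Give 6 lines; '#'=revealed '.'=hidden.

Click 1 (2,1) count=0: revealed 24 new [(0,1) (0,2) (0,3) (0,4) (1,0) (1,1) (1,2) (1,3) (1,4) (2,0) (2,1) (2,2) (2,3) (2,4) (3,0) (3,1) (3,2) (3,3) (4,0) (4,1) (4,2) (4,3) (5,0) (5,1)] -> total=24
Click 2 (2,3) count=1: revealed 0 new [(none)] -> total=24

Answer: .####.
#####.
#####.
####..
####..
##....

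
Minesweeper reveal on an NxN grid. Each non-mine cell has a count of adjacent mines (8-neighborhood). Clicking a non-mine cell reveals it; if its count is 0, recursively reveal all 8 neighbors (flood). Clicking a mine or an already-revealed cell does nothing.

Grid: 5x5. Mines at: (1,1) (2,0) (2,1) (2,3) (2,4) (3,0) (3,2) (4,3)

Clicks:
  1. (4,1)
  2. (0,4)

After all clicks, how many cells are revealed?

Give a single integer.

Click 1 (4,1) count=2: revealed 1 new [(4,1)] -> total=1
Click 2 (0,4) count=0: revealed 6 new [(0,2) (0,3) (0,4) (1,2) (1,3) (1,4)] -> total=7

Answer: 7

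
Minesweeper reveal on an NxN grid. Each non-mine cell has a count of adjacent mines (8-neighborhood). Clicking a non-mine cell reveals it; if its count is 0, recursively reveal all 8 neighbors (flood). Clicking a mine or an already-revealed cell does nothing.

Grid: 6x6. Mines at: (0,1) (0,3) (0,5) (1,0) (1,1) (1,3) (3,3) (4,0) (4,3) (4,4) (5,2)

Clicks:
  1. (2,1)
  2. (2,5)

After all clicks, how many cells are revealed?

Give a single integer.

Answer: 7

Derivation:
Click 1 (2,1) count=2: revealed 1 new [(2,1)] -> total=1
Click 2 (2,5) count=0: revealed 6 new [(1,4) (1,5) (2,4) (2,5) (3,4) (3,5)] -> total=7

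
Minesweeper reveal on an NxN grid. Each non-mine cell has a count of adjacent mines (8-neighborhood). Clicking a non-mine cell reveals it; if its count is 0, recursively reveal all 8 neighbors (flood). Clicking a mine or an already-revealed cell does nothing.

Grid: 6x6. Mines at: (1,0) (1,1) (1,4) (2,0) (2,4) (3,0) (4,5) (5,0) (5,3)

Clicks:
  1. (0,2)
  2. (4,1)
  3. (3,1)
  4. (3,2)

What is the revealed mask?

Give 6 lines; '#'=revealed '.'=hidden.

Click 1 (0,2) count=1: revealed 1 new [(0,2)] -> total=1
Click 2 (4,1) count=2: revealed 1 new [(4,1)] -> total=2
Click 3 (3,1) count=2: revealed 1 new [(3,1)] -> total=3
Click 4 (3,2) count=0: revealed 7 new [(2,1) (2,2) (2,3) (3,2) (3,3) (4,2) (4,3)] -> total=10

Answer: ..#...
......
.###..
.###..
.###..
......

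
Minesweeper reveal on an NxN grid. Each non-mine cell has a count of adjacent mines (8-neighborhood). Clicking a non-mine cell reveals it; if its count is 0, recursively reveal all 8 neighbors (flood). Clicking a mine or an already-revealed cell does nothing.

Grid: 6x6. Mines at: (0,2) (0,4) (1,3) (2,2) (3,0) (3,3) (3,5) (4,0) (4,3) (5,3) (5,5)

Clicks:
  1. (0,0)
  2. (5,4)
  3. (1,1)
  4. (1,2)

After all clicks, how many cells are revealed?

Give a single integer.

Answer: 8

Derivation:
Click 1 (0,0) count=0: revealed 6 new [(0,0) (0,1) (1,0) (1,1) (2,0) (2,1)] -> total=6
Click 2 (5,4) count=3: revealed 1 new [(5,4)] -> total=7
Click 3 (1,1) count=2: revealed 0 new [(none)] -> total=7
Click 4 (1,2) count=3: revealed 1 new [(1,2)] -> total=8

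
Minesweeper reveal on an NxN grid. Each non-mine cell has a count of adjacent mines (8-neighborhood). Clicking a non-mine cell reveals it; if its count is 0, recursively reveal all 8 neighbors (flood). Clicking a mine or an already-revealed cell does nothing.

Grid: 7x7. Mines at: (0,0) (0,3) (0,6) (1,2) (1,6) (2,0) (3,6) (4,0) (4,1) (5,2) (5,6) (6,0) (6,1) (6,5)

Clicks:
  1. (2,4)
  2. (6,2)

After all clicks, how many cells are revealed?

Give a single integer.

Answer: 19

Derivation:
Click 1 (2,4) count=0: revealed 18 new [(1,3) (1,4) (1,5) (2,2) (2,3) (2,4) (2,5) (3,2) (3,3) (3,4) (3,5) (4,2) (4,3) (4,4) (4,5) (5,3) (5,4) (5,5)] -> total=18
Click 2 (6,2) count=2: revealed 1 new [(6,2)] -> total=19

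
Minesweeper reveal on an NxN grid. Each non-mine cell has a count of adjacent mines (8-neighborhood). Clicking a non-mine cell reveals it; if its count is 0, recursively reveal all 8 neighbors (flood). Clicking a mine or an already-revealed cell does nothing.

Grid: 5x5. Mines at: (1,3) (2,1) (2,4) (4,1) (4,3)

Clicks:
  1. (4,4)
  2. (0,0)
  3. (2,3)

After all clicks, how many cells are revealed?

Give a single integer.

Click 1 (4,4) count=1: revealed 1 new [(4,4)] -> total=1
Click 2 (0,0) count=0: revealed 6 new [(0,0) (0,1) (0,2) (1,0) (1,1) (1,2)] -> total=7
Click 3 (2,3) count=2: revealed 1 new [(2,3)] -> total=8

Answer: 8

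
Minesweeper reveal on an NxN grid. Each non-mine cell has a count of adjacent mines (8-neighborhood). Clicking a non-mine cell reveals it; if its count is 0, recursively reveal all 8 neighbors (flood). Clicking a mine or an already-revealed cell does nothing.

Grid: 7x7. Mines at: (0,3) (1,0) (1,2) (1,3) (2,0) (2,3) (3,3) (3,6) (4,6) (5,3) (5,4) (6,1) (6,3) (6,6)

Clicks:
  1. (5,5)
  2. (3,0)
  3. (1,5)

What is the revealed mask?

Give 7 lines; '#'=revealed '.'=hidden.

Answer: ....###
....###
....###
#......
.......
.....#.
.......

Derivation:
Click 1 (5,5) count=3: revealed 1 new [(5,5)] -> total=1
Click 2 (3,0) count=1: revealed 1 new [(3,0)] -> total=2
Click 3 (1,5) count=0: revealed 9 new [(0,4) (0,5) (0,6) (1,4) (1,5) (1,6) (2,4) (2,5) (2,6)] -> total=11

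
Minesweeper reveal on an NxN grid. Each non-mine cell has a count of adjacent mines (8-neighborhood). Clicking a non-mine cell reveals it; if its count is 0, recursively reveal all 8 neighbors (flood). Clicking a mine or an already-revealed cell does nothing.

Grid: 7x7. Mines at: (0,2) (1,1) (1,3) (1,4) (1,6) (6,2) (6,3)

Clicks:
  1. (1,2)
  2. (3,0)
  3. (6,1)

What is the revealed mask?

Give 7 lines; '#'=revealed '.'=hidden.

Answer: .......
..#....
#######
#######
#######
#######
##..###

Derivation:
Click 1 (1,2) count=3: revealed 1 new [(1,2)] -> total=1
Click 2 (3,0) count=0: revealed 33 new [(2,0) (2,1) (2,2) (2,3) (2,4) (2,5) (2,6) (3,0) (3,1) (3,2) (3,3) (3,4) (3,5) (3,6) (4,0) (4,1) (4,2) (4,3) (4,4) (4,5) (4,6) (5,0) (5,1) (5,2) (5,3) (5,4) (5,5) (5,6) (6,0) (6,1) (6,4) (6,5) (6,6)] -> total=34
Click 3 (6,1) count=1: revealed 0 new [(none)] -> total=34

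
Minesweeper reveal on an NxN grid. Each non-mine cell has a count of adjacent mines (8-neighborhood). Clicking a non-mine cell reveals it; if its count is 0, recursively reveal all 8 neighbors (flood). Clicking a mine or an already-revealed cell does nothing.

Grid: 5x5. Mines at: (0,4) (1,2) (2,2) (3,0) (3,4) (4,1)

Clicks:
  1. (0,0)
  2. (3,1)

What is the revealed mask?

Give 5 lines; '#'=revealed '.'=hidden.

Click 1 (0,0) count=0: revealed 6 new [(0,0) (0,1) (1,0) (1,1) (2,0) (2,1)] -> total=6
Click 2 (3,1) count=3: revealed 1 new [(3,1)] -> total=7

Answer: ##...
##...
##...
.#...
.....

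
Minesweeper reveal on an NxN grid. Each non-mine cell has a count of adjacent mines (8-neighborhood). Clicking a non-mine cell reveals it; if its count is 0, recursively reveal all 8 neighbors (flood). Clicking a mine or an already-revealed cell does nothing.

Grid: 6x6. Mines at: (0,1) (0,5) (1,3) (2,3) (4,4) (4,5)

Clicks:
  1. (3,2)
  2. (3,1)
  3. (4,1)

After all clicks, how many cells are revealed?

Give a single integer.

Answer: 18

Derivation:
Click 1 (3,2) count=1: revealed 1 new [(3,2)] -> total=1
Click 2 (3,1) count=0: revealed 17 new [(1,0) (1,1) (1,2) (2,0) (2,1) (2,2) (3,0) (3,1) (3,3) (4,0) (4,1) (4,2) (4,3) (5,0) (5,1) (5,2) (5,3)] -> total=18
Click 3 (4,1) count=0: revealed 0 new [(none)] -> total=18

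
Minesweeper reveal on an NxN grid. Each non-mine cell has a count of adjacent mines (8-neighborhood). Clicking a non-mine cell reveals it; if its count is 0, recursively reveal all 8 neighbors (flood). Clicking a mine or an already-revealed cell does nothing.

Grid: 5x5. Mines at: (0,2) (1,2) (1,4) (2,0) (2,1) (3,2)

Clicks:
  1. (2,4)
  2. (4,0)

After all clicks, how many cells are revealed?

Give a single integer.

Answer: 5

Derivation:
Click 1 (2,4) count=1: revealed 1 new [(2,4)] -> total=1
Click 2 (4,0) count=0: revealed 4 new [(3,0) (3,1) (4,0) (4,1)] -> total=5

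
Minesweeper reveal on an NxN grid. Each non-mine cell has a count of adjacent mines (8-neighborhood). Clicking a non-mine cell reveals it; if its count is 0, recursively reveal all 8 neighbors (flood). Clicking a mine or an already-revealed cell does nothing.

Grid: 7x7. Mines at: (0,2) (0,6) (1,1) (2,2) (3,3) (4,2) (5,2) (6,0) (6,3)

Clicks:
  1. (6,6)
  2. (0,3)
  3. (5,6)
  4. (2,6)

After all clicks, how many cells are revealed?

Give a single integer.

Click 1 (6,6) count=0: revealed 23 new [(0,3) (0,4) (0,5) (1,3) (1,4) (1,5) (1,6) (2,3) (2,4) (2,5) (2,6) (3,4) (3,5) (3,6) (4,4) (4,5) (4,6) (5,4) (5,5) (5,6) (6,4) (6,5) (6,6)] -> total=23
Click 2 (0,3) count=1: revealed 0 new [(none)] -> total=23
Click 3 (5,6) count=0: revealed 0 new [(none)] -> total=23
Click 4 (2,6) count=0: revealed 0 new [(none)] -> total=23

Answer: 23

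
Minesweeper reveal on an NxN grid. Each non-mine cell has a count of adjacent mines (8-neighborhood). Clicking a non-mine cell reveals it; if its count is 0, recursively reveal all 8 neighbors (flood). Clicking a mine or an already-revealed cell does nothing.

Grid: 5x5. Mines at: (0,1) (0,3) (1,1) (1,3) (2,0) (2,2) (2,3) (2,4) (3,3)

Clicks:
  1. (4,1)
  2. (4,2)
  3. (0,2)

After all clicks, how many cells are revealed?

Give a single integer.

Click 1 (4,1) count=0: revealed 6 new [(3,0) (3,1) (3,2) (4,0) (4,1) (4,2)] -> total=6
Click 2 (4,2) count=1: revealed 0 new [(none)] -> total=6
Click 3 (0,2) count=4: revealed 1 new [(0,2)] -> total=7

Answer: 7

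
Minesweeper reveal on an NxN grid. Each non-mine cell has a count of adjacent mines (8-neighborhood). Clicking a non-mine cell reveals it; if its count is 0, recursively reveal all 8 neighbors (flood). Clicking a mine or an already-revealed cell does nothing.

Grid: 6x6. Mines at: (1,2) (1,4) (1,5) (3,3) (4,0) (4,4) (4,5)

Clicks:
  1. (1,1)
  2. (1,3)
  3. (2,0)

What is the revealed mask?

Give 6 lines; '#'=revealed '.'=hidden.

Click 1 (1,1) count=1: revealed 1 new [(1,1)] -> total=1
Click 2 (1,3) count=2: revealed 1 new [(1,3)] -> total=2
Click 3 (2,0) count=0: revealed 7 new [(0,0) (0,1) (1,0) (2,0) (2,1) (3,0) (3,1)] -> total=9

Answer: ##....
##.#..
##....
##....
......
......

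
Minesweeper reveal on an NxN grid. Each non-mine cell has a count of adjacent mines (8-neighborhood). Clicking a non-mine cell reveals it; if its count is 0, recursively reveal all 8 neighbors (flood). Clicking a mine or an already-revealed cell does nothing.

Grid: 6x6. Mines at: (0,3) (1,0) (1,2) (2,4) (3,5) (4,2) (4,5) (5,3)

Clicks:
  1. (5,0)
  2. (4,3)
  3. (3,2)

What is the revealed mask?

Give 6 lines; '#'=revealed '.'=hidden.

Click 1 (5,0) count=0: revealed 8 new [(2,0) (2,1) (3,0) (3,1) (4,0) (4,1) (5,0) (5,1)] -> total=8
Click 2 (4,3) count=2: revealed 1 new [(4,3)] -> total=9
Click 3 (3,2) count=1: revealed 1 new [(3,2)] -> total=10

Answer: ......
......
##....
###...
##.#..
##....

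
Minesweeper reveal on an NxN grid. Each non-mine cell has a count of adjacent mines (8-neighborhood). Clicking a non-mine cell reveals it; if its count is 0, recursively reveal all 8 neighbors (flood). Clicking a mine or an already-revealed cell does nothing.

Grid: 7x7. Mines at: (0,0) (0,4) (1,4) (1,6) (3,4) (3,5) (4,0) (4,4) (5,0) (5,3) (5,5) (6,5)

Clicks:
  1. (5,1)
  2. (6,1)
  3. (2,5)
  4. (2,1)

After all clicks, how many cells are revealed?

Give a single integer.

Click 1 (5,1) count=2: revealed 1 new [(5,1)] -> total=1
Click 2 (6,1) count=1: revealed 1 new [(6,1)] -> total=2
Click 3 (2,5) count=4: revealed 1 new [(2,5)] -> total=3
Click 4 (2,1) count=0: revealed 18 new [(0,1) (0,2) (0,3) (1,0) (1,1) (1,2) (1,3) (2,0) (2,1) (2,2) (2,3) (3,0) (3,1) (3,2) (3,3) (4,1) (4,2) (4,3)] -> total=21

Answer: 21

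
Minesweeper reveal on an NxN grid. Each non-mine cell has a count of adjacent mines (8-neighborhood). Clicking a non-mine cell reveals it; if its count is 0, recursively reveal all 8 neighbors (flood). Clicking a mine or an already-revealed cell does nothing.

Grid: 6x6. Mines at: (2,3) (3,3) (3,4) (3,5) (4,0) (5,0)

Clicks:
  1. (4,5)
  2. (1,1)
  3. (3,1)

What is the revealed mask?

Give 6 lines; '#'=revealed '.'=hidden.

Answer: ######
######
###.##
###...
.....#
......

Derivation:
Click 1 (4,5) count=2: revealed 1 new [(4,5)] -> total=1
Click 2 (1,1) count=0: revealed 20 new [(0,0) (0,1) (0,2) (0,3) (0,4) (0,5) (1,0) (1,1) (1,2) (1,3) (1,4) (1,5) (2,0) (2,1) (2,2) (2,4) (2,5) (3,0) (3,1) (3,2)] -> total=21
Click 3 (3,1) count=1: revealed 0 new [(none)] -> total=21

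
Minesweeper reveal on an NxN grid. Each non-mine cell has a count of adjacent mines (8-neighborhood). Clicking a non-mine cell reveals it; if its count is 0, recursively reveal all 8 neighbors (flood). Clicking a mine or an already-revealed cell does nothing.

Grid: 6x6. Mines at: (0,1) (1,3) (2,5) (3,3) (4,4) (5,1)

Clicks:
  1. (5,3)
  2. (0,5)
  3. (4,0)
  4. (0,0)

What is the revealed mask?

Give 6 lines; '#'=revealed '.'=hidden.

Click 1 (5,3) count=1: revealed 1 new [(5,3)] -> total=1
Click 2 (0,5) count=0: revealed 4 new [(0,4) (0,5) (1,4) (1,5)] -> total=5
Click 3 (4,0) count=1: revealed 1 new [(4,0)] -> total=6
Click 4 (0,0) count=1: revealed 1 new [(0,0)] -> total=7

Answer: #...##
....##
......
......
#.....
...#..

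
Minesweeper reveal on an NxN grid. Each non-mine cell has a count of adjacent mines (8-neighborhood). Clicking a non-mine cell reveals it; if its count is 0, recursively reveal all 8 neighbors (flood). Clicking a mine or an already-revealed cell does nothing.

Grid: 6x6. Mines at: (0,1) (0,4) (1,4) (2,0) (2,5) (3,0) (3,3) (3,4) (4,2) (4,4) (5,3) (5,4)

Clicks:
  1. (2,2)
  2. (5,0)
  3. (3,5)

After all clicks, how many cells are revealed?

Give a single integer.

Click 1 (2,2) count=1: revealed 1 new [(2,2)] -> total=1
Click 2 (5,0) count=0: revealed 4 new [(4,0) (4,1) (5,0) (5,1)] -> total=5
Click 3 (3,5) count=3: revealed 1 new [(3,5)] -> total=6

Answer: 6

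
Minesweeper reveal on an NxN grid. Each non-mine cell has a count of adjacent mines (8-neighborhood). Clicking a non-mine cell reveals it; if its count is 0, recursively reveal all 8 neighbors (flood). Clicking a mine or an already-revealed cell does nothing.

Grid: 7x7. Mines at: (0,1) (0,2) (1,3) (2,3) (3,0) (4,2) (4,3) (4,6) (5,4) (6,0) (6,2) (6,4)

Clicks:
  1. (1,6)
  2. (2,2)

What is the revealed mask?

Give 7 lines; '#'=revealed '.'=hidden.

Answer: ....###
....###
..#.###
....###
.......
.......
.......

Derivation:
Click 1 (1,6) count=0: revealed 12 new [(0,4) (0,5) (0,6) (1,4) (1,5) (1,6) (2,4) (2,5) (2,6) (3,4) (3,5) (3,6)] -> total=12
Click 2 (2,2) count=2: revealed 1 new [(2,2)] -> total=13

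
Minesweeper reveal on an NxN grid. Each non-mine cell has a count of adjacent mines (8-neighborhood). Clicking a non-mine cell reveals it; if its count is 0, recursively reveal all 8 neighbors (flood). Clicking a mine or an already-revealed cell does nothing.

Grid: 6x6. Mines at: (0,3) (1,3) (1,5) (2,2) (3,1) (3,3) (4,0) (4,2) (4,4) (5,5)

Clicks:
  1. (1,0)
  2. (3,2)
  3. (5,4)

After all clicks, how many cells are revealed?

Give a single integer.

Click 1 (1,0) count=0: revealed 8 new [(0,0) (0,1) (0,2) (1,0) (1,1) (1,2) (2,0) (2,1)] -> total=8
Click 2 (3,2) count=4: revealed 1 new [(3,2)] -> total=9
Click 3 (5,4) count=2: revealed 1 new [(5,4)] -> total=10

Answer: 10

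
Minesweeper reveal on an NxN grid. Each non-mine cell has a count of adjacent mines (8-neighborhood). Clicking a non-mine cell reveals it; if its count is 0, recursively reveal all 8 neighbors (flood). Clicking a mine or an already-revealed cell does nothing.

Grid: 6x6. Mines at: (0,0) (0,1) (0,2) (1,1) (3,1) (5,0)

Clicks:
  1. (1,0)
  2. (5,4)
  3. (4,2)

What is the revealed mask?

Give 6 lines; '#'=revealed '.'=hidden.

Click 1 (1,0) count=3: revealed 1 new [(1,0)] -> total=1
Click 2 (5,4) count=0: revealed 25 new [(0,3) (0,4) (0,5) (1,2) (1,3) (1,4) (1,5) (2,2) (2,3) (2,4) (2,5) (3,2) (3,3) (3,4) (3,5) (4,1) (4,2) (4,3) (4,4) (4,5) (5,1) (5,2) (5,3) (5,4) (5,5)] -> total=26
Click 3 (4,2) count=1: revealed 0 new [(none)] -> total=26

Answer: ...###
#.####
..####
..####
.#####
.#####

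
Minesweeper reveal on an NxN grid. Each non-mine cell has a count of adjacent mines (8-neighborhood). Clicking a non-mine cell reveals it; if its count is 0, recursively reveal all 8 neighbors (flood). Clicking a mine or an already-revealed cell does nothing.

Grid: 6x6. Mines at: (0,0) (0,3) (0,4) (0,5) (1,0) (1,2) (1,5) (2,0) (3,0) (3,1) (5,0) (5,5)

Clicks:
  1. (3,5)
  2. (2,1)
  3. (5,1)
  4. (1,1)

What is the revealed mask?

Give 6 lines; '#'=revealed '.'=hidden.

Answer: ......
.#....
.#####
..####
.#####
.####.

Derivation:
Click 1 (3,5) count=0: revealed 17 new [(2,2) (2,3) (2,4) (2,5) (3,2) (3,3) (3,4) (3,5) (4,1) (4,2) (4,3) (4,4) (4,5) (5,1) (5,2) (5,3) (5,4)] -> total=17
Click 2 (2,1) count=5: revealed 1 new [(2,1)] -> total=18
Click 3 (5,1) count=1: revealed 0 new [(none)] -> total=18
Click 4 (1,1) count=4: revealed 1 new [(1,1)] -> total=19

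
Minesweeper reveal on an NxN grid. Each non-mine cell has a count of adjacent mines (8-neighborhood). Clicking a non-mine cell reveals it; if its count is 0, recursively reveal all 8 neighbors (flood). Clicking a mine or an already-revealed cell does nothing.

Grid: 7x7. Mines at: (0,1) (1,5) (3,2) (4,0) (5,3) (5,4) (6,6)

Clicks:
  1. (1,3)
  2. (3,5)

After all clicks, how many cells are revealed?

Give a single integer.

Click 1 (1,3) count=0: revealed 9 new [(0,2) (0,3) (0,4) (1,2) (1,3) (1,4) (2,2) (2,3) (2,4)] -> total=9
Click 2 (3,5) count=0: revealed 12 new [(2,5) (2,6) (3,3) (3,4) (3,5) (3,6) (4,3) (4,4) (4,5) (4,6) (5,5) (5,6)] -> total=21

Answer: 21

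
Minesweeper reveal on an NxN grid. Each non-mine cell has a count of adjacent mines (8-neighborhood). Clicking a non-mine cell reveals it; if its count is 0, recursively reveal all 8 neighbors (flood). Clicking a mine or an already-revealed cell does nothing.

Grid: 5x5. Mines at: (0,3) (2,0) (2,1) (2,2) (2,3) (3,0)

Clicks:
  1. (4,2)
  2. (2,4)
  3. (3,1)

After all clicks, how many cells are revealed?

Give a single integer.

Answer: 9

Derivation:
Click 1 (4,2) count=0: revealed 8 new [(3,1) (3,2) (3,3) (3,4) (4,1) (4,2) (4,3) (4,4)] -> total=8
Click 2 (2,4) count=1: revealed 1 new [(2,4)] -> total=9
Click 3 (3,1) count=4: revealed 0 new [(none)] -> total=9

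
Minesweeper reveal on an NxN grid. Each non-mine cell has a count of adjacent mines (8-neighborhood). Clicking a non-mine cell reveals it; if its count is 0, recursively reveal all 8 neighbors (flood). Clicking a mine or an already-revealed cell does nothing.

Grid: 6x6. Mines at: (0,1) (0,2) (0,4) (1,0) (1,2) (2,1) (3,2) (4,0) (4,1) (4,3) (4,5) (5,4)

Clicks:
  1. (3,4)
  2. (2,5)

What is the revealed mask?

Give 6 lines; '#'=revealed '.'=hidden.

Click 1 (3,4) count=2: revealed 1 new [(3,4)] -> total=1
Click 2 (2,5) count=0: revealed 8 new [(1,3) (1,4) (1,5) (2,3) (2,4) (2,5) (3,3) (3,5)] -> total=9

Answer: ......
...###
...###
...###
......
......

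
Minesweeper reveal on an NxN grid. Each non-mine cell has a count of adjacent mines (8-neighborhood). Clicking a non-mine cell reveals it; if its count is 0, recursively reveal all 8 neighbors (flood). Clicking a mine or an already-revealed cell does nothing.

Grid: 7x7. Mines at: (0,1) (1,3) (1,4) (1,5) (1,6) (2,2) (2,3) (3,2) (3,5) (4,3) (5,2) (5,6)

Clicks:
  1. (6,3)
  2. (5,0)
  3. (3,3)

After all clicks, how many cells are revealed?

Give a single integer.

Click 1 (6,3) count=1: revealed 1 new [(6,3)] -> total=1
Click 2 (5,0) count=0: revealed 12 new [(1,0) (1,1) (2,0) (2,1) (3,0) (3,1) (4,0) (4,1) (5,0) (5,1) (6,0) (6,1)] -> total=13
Click 3 (3,3) count=4: revealed 1 new [(3,3)] -> total=14

Answer: 14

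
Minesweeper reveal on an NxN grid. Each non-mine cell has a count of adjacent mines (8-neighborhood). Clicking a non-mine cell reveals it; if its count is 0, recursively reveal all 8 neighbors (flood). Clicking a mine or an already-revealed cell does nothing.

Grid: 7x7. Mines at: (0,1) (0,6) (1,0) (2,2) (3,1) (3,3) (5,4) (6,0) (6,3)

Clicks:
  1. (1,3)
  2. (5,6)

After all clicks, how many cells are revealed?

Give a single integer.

Answer: 23

Derivation:
Click 1 (1,3) count=1: revealed 1 new [(1,3)] -> total=1
Click 2 (5,6) count=0: revealed 22 new [(0,2) (0,3) (0,4) (0,5) (1,2) (1,4) (1,5) (1,6) (2,3) (2,4) (2,5) (2,6) (3,4) (3,5) (3,6) (4,4) (4,5) (4,6) (5,5) (5,6) (6,5) (6,6)] -> total=23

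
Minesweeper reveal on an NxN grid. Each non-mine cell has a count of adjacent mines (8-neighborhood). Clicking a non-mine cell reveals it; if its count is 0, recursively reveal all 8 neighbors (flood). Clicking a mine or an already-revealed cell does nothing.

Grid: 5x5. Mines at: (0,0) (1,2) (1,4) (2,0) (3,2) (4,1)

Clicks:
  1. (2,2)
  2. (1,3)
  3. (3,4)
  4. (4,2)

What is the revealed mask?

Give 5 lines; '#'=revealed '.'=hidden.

Click 1 (2,2) count=2: revealed 1 new [(2,2)] -> total=1
Click 2 (1,3) count=2: revealed 1 new [(1,3)] -> total=2
Click 3 (3,4) count=0: revealed 6 new [(2,3) (2,4) (3,3) (3,4) (4,3) (4,4)] -> total=8
Click 4 (4,2) count=2: revealed 1 new [(4,2)] -> total=9

Answer: .....
...#.
..###
...##
..###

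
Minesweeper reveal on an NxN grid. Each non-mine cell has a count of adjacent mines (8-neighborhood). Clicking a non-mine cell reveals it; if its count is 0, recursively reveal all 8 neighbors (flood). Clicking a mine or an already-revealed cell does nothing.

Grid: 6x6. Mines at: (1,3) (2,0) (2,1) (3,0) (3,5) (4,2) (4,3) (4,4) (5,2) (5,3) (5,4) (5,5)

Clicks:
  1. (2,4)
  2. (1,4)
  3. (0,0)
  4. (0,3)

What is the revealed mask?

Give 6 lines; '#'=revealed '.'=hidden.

Answer: ####..
###.#.
....#.
......
......
......

Derivation:
Click 1 (2,4) count=2: revealed 1 new [(2,4)] -> total=1
Click 2 (1,4) count=1: revealed 1 new [(1,4)] -> total=2
Click 3 (0,0) count=0: revealed 6 new [(0,0) (0,1) (0,2) (1,0) (1,1) (1,2)] -> total=8
Click 4 (0,3) count=1: revealed 1 new [(0,3)] -> total=9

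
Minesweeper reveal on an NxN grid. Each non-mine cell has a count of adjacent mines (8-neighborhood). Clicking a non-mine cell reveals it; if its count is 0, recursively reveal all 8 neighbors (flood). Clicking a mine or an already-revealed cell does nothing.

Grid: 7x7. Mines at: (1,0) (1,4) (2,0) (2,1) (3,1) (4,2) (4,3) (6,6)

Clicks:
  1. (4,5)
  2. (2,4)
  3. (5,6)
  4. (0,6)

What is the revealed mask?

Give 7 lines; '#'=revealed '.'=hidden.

Answer: .....##
.....##
....###
....###
....###
....###
.......

Derivation:
Click 1 (4,5) count=0: revealed 16 new [(0,5) (0,6) (1,5) (1,6) (2,4) (2,5) (2,6) (3,4) (3,5) (3,6) (4,4) (4,5) (4,6) (5,4) (5,5) (5,6)] -> total=16
Click 2 (2,4) count=1: revealed 0 new [(none)] -> total=16
Click 3 (5,6) count=1: revealed 0 new [(none)] -> total=16
Click 4 (0,6) count=0: revealed 0 new [(none)] -> total=16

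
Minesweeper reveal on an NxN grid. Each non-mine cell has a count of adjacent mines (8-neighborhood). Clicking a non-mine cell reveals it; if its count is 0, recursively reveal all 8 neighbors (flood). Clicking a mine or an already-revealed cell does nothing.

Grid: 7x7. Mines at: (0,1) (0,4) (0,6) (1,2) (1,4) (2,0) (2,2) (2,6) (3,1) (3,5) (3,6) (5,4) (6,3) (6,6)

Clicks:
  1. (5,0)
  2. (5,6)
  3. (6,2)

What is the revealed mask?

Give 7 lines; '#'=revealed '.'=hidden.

Answer: .......
.......
.......
.......
###....
###...#
###....

Derivation:
Click 1 (5,0) count=0: revealed 9 new [(4,0) (4,1) (4,2) (5,0) (5,1) (5,2) (6,0) (6,1) (6,2)] -> total=9
Click 2 (5,6) count=1: revealed 1 new [(5,6)] -> total=10
Click 3 (6,2) count=1: revealed 0 new [(none)] -> total=10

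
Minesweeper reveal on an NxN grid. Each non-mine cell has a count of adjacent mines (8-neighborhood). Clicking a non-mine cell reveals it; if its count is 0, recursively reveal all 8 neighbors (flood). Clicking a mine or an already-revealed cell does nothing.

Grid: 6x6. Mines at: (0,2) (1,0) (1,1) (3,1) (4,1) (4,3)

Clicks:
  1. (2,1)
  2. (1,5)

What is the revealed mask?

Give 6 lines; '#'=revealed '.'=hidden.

Click 1 (2,1) count=3: revealed 1 new [(2,1)] -> total=1
Click 2 (1,5) count=0: revealed 19 new [(0,3) (0,4) (0,5) (1,2) (1,3) (1,4) (1,5) (2,2) (2,3) (2,4) (2,5) (3,2) (3,3) (3,4) (3,5) (4,4) (4,5) (5,4) (5,5)] -> total=20

Answer: ...###
..####
.#####
..####
....##
....##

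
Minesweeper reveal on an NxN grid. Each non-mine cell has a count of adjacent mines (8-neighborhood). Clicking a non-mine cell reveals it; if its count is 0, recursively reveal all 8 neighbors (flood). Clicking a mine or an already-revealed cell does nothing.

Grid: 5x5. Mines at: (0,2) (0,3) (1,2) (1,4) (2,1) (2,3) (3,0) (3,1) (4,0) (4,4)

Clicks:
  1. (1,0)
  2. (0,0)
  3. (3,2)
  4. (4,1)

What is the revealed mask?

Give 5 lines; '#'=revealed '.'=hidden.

Answer: ##...
##...
.....
..#..
.#...

Derivation:
Click 1 (1,0) count=1: revealed 1 new [(1,0)] -> total=1
Click 2 (0,0) count=0: revealed 3 new [(0,0) (0,1) (1,1)] -> total=4
Click 3 (3,2) count=3: revealed 1 new [(3,2)] -> total=5
Click 4 (4,1) count=3: revealed 1 new [(4,1)] -> total=6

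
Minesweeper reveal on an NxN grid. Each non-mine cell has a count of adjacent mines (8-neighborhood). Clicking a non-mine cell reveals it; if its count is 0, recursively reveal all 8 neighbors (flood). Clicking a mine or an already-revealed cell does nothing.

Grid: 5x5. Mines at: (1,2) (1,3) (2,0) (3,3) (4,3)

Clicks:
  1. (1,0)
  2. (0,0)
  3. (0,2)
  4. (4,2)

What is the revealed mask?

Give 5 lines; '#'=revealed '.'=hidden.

Answer: ###..
##...
.....
.....
..#..

Derivation:
Click 1 (1,0) count=1: revealed 1 new [(1,0)] -> total=1
Click 2 (0,0) count=0: revealed 3 new [(0,0) (0,1) (1,1)] -> total=4
Click 3 (0,2) count=2: revealed 1 new [(0,2)] -> total=5
Click 4 (4,2) count=2: revealed 1 new [(4,2)] -> total=6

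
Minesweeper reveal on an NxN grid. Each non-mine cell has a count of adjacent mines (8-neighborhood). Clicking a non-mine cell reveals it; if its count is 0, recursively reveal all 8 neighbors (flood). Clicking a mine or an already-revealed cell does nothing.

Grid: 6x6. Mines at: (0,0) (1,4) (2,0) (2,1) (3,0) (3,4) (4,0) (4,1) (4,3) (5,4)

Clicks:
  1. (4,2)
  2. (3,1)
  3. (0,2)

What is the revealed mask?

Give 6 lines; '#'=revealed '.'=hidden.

Answer: .###..
.###..
......
.#....
..#...
......

Derivation:
Click 1 (4,2) count=2: revealed 1 new [(4,2)] -> total=1
Click 2 (3,1) count=5: revealed 1 new [(3,1)] -> total=2
Click 3 (0,2) count=0: revealed 6 new [(0,1) (0,2) (0,3) (1,1) (1,2) (1,3)] -> total=8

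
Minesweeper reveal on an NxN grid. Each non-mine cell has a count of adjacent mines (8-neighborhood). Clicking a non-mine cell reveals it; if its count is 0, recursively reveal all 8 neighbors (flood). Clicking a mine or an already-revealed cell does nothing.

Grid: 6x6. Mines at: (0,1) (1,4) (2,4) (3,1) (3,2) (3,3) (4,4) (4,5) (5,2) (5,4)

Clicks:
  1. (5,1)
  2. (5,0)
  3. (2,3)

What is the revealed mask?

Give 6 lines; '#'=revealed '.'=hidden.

Click 1 (5,1) count=1: revealed 1 new [(5,1)] -> total=1
Click 2 (5,0) count=0: revealed 3 new [(4,0) (4,1) (5,0)] -> total=4
Click 3 (2,3) count=4: revealed 1 new [(2,3)] -> total=5

Answer: ......
......
...#..
......
##....
##....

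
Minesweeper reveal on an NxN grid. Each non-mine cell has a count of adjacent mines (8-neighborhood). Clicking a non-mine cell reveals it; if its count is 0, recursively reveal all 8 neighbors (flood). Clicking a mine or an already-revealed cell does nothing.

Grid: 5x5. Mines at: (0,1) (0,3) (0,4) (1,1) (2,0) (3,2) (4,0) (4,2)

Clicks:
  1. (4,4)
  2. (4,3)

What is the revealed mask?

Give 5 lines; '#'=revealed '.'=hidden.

Answer: .....
...##
...##
...##
...##

Derivation:
Click 1 (4,4) count=0: revealed 8 new [(1,3) (1,4) (2,3) (2,4) (3,3) (3,4) (4,3) (4,4)] -> total=8
Click 2 (4,3) count=2: revealed 0 new [(none)] -> total=8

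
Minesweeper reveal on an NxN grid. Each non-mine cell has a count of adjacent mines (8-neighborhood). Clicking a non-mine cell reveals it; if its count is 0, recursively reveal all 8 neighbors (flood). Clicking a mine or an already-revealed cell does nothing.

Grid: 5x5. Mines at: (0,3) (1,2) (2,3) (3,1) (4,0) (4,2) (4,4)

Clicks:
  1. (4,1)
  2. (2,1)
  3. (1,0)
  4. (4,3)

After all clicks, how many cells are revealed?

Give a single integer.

Answer: 8

Derivation:
Click 1 (4,1) count=3: revealed 1 new [(4,1)] -> total=1
Click 2 (2,1) count=2: revealed 1 new [(2,1)] -> total=2
Click 3 (1,0) count=0: revealed 5 new [(0,0) (0,1) (1,0) (1,1) (2,0)] -> total=7
Click 4 (4,3) count=2: revealed 1 new [(4,3)] -> total=8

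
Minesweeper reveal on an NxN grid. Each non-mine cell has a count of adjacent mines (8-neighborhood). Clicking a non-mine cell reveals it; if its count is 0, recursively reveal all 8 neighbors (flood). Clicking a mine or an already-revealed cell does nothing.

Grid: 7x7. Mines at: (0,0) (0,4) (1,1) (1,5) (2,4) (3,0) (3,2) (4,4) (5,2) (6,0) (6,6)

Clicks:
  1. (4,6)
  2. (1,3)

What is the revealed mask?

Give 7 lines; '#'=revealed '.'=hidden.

Click 1 (4,6) count=0: revealed 8 new [(2,5) (2,6) (3,5) (3,6) (4,5) (4,6) (5,5) (5,6)] -> total=8
Click 2 (1,3) count=2: revealed 1 new [(1,3)] -> total=9

Answer: .......
...#...
.....##
.....##
.....##
.....##
.......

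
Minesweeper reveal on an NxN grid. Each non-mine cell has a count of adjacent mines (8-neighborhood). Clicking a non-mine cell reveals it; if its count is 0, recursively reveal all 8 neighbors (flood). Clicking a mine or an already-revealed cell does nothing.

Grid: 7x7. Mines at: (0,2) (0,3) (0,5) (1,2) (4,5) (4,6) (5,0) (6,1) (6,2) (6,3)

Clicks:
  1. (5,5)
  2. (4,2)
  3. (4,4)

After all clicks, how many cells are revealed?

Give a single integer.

Click 1 (5,5) count=2: revealed 1 new [(5,5)] -> total=1
Click 2 (4,2) count=0: revealed 31 new [(0,0) (0,1) (1,0) (1,1) (1,3) (1,4) (1,5) (1,6) (2,0) (2,1) (2,2) (2,3) (2,4) (2,5) (2,6) (3,0) (3,1) (3,2) (3,3) (3,4) (3,5) (3,6) (4,0) (4,1) (4,2) (4,3) (4,4) (5,1) (5,2) (5,3) (5,4)] -> total=32
Click 3 (4,4) count=1: revealed 0 new [(none)] -> total=32

Answer: 32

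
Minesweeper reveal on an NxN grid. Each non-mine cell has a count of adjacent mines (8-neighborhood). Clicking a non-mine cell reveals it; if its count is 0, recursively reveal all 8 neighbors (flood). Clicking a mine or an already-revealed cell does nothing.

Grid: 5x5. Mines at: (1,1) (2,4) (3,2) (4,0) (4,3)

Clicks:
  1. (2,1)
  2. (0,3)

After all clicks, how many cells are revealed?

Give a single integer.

Click 1 (2,1) count=2: revealed 1 new [(2,1)] -> total=1
Click 2 (0,3) count=0: revealed 6 new [(0,2) (0,3) (0,4) (1,2) (1,3) (1,4)] -> total=7

Answer: 7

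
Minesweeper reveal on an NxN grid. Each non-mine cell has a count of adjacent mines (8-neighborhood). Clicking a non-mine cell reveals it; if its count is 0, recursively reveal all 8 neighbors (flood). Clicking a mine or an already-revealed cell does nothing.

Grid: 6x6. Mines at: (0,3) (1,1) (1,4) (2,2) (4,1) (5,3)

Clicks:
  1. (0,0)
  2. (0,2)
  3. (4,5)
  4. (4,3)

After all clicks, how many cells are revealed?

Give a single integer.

Answer: 13

Derivation:
Click 1 (0,0) count=1: revealed 1 new [(0,0)] -> total=1
Click 2 (0,2) count=2: revealed 1 new [(0,2)] -> total=2
Click 3 (4,5) count=0: revealed 11 new [(2,3) (2,4) (2,5) (3,3) (3,4) (3,5) (4,3) (4,4) (4,5) (5,4) (5,5)] -> total=13
Click 4 (4,3) count=1: revealed 0 new [(none)] -> total=13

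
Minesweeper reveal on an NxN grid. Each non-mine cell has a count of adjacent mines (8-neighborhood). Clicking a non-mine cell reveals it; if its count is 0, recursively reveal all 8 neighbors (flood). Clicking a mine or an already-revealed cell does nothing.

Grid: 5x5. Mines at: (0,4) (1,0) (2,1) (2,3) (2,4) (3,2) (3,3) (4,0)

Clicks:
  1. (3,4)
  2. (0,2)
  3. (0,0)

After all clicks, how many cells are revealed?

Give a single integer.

Click 1 (3,4) count=3: revealed 1 new [(3,4)] -> total=1
Click 2 (0,2) count=0: revealed 6 new [(0,1) (0,2) (0,3) (1,1) (1,2) (1,3)] -> total=7
Click 3 (0,0) count=1: revealed 1 new [(0,0)] -> total=8

Answer: 8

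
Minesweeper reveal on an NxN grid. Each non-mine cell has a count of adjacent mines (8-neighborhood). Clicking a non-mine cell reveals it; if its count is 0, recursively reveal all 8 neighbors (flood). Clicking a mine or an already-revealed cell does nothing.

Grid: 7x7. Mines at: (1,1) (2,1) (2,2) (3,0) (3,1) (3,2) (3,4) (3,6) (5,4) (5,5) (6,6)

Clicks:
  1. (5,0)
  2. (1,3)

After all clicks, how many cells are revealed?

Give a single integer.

Answer: 13

Derivation:
Click 1 (5,0) count=0: revealed 12 new [(4,0) (4,1) (4,2) (4,3) (5,0) (5,1) (5,2) (5,3) (6,0) (6,1) (6,2) (6,3)] -> total=12
Click 2 (1,3) count=1: revealed 1 new [(1,3)] -> total=13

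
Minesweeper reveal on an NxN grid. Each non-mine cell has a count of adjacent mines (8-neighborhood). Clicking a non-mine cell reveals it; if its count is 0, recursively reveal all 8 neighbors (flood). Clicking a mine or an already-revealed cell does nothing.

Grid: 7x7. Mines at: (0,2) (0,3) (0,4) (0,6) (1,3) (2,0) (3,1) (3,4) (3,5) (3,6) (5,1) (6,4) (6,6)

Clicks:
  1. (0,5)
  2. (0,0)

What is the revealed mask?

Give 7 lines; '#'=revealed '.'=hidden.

Click 1 (0,5) count=2: revealed 1 new [(0,5)] -> total=1
Click 2 (0,0) count=0: revealed 4 new [(0,0) (0,1) (1,0) (1,1)] -> total=5

Answer: ##...#.
##.....
.......
.......
.......
.......
.......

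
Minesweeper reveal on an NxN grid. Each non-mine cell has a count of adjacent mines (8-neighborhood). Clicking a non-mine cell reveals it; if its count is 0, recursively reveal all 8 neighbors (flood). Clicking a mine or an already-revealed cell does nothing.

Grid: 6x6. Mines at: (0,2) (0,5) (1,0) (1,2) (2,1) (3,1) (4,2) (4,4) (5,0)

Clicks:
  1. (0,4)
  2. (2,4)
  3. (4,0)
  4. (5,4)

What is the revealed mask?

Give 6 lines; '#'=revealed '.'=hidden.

Click 1 (0,4) count=1: revealed 1 new [(0,4)] -> total=1
Click 2 (2,4) count=0: revealed 9 new [(1,3) (1,4) (1,5) (2,3) (2,4) (2,5) (3,3) (3,4) (3,5)] -> total=10
Click 3 (4,0) count=2: revealed 1 new [(4,0)] -> total=11
Click 4 (5,4) count=1: revealed 1 new [(5,4)] -> total=12

Answer: ....#.
...###
...###
...###
#.....
....#.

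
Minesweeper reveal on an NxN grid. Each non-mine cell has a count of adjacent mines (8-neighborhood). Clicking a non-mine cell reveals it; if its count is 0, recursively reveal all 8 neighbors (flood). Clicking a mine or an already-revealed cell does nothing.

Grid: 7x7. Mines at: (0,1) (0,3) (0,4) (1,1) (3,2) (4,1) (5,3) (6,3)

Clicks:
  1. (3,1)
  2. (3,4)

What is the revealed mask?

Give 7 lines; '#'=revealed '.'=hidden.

Click 1 (3,1) count=2: revealed 1 new [(3,1)] -> total=1
Click 2 (3,4) count=0: revealed 24 new [(0,5) (0,6) (1,3) (1,4) (1,5) (1,6) (2,3) (2,4) (2,5) (2,6) (3,3) (3,4) (3,5) (3,6) (4,3) (4,4) (4,5) (4,6) (5,4) (5,5) (5,6) (6,4) (6,5) (6,6)] -> total=25

Answer: .....##
...####
...####
.#.####
...####
....###
....###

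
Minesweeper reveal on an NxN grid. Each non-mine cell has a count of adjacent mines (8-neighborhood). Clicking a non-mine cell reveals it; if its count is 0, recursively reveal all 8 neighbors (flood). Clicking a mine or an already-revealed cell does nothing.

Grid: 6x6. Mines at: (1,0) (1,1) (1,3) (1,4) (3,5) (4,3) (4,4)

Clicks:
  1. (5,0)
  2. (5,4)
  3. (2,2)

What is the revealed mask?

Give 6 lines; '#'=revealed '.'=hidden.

Answer: ......
......
###...
###...
###...
###.#.

Derivation:
Click 1 (5,0) count=0: revealed 12 new [(2,0) (2,1) (2,2) (3,0) (3,1) (3,2) (4,0) (4,1) (4,2) (5,0) (5,1) (5,2)] -> total=12
Click 2 (5,4) count=2: revealed 1 new [(5,4)] -> total=13
Click 3 (2,2) count=2: revealed 0 new [(none)] -> total=13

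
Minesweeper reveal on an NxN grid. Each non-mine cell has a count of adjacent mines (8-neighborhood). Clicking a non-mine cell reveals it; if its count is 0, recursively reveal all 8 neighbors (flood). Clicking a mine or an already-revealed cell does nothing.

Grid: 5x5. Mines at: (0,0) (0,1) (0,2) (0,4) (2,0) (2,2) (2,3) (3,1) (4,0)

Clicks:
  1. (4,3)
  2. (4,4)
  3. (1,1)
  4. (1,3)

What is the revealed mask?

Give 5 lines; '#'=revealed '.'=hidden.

Answer: .....
.#.#.
.....
..###
..###

Derivation:
Click 1 (4,3) count=0: revealed 6 new [(3,2) (3,3) (3,4) (4,2) (4,3) (4,4)] -> total=6
Click 2 (4,4) count=0: revealed 0 new [(none)] -> total=6
Click 3 (1,1) count=5: revealed 1 new [(1,1)] -> total=7
Click 4 (1,3) count=4: revealed 1 new [(1,3)] -> total=8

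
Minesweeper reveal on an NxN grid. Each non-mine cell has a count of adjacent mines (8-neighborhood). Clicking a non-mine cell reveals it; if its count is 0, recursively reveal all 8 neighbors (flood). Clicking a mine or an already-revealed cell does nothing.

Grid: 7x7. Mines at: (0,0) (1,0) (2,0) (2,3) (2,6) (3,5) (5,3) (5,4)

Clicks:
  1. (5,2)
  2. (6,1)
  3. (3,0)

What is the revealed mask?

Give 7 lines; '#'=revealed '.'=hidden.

Click 1 (5,2) count=1: revealed 1 new [(5,2)] -> total=1
Click 2 (6,1) count=0: revealed 11 new [(3,0) (3,1) (3,2) (4,0) (4,1) (4,2) (5,0) (5,1) (6,0) (6,1) (6,2)] -> total=12
Click 3 (3,0) count=1: revealed 0 new [(none)] -> total=12

Answer: .......
.......
.......
###....
###....
###....
###....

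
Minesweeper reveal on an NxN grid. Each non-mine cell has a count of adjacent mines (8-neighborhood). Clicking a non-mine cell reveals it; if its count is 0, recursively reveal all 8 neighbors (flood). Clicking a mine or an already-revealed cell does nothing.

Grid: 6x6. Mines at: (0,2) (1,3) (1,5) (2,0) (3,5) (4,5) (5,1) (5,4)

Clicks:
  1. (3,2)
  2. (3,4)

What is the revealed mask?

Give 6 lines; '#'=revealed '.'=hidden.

Answer: ......
......
.####.
.####.
.####.
......

Derivation:
Click 1 (3,2) count=0: revealed 12 new [(2,1) (2,2) (2,3) (2,4) (3,1) (3,2) (3,3) (3,4) (4,1) (4,2) (4,3) (4,4)] -> total=12
Click 2 (3,4) count=2: revealed 0 new [(none)] -> total=12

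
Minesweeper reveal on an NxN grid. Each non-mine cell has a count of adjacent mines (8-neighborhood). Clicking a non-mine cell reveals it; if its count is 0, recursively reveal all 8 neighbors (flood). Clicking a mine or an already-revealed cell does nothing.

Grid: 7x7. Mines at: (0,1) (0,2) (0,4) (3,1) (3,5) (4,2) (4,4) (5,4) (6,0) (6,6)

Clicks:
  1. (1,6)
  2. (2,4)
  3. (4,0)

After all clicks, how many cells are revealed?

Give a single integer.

Click 1 (1,6) count=0: revealed 6 new [(0,5) (0,6) (1,5) (1,6) (2,5) (2,6)] -> total=6
Click 2 (2,4) count=1: revealed 1 new [(2,4)] -> total=7
Click 3 (4,0) count=1: revealed 1 new [(4,0)] -> total=8

Answer: 8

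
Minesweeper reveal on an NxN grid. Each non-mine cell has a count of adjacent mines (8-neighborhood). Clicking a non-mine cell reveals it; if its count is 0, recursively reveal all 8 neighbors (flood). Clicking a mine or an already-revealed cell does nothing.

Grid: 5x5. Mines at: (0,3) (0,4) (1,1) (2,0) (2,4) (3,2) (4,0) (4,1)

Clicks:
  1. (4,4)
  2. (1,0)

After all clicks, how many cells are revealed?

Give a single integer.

Click 1 (4,4) count=0: revealed 4 new [(3,3) (3,4) (4,3) (4,4)] -> total=4
Click 2 (1,0) count=2: revealed 1 new [(1,0)] -> total=5

Answer: 5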